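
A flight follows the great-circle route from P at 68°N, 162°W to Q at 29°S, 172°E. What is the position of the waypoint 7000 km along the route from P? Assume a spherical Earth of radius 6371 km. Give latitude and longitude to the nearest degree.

≈ 7°N, 178°E

Convert each endpoint to a unit vector on the sphere (x = cos φ cos λ, y = cos φ sin λ, z = sin φ).
The central angle between the endpoints is δ = arccos(p₁·p₂) ≈ 1.726 rad (98.9°). The total great-circle distance is δ·R ≈ 1.726 × 6371 ≈ 10999 km, so the target fraction is f = 7000/10999 ≈ 0.636.
Interpolate at f ≈ 0.636 with slerp weights a = sin((1−f)δ)/sin δ ≈ 0.594, b = sin(fδ)/sin δ ≈ 0.902.
p = a·p₁ + b·p₂ ≈ (-0.993, 0.041, 0.114); φ = arcsin(p_z) ≈ 6.55°, λ = atan2(p_y, p_x) ≈ 177.64°.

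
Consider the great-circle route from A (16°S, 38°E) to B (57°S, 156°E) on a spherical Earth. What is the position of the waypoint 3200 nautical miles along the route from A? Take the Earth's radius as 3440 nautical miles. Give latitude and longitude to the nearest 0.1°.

≈ (57.2°S, 83.4°E)

The haversine formula gives a central angle δ ≈ 1.585 rad (90.8°) between the endpoints. The total great-circle distance is δ·R ≈ 1.585 × 3440 ≈ 5454 nmi, so the target fraction is f = 3200/5454 ≈ 0.587.
Interpolate at f ≈ 0.587 with slerp weights a = sin((1−f)δ)/sin δ ≈ 0.609, b = sin(fδ)/sin δ ≈ 0.802.
p = a·p₁ + b·p₂ ≈ (0.063, 0.538, -0.840); φ = arcsin(p_z) ≈ -57.19°, λ = atan2(p_y, p_x) ≈ 83.36°.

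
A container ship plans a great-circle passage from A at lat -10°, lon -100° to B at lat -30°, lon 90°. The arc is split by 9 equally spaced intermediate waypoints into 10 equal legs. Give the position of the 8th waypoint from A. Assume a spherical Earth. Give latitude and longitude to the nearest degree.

The haversine formula gives a central angle δ ≈ 2.424 rad (138.9°) between the endpoints.
Interpolate at f = 8/10 with slerp weights a = sin((1−f)δ)/sin δ ≈ 0.708, b = sin(fδ)/sin δ ≈ 1.418.
p = a·p₁ + b·p₂ ≈ (-0.121, 0.541, -0.832); φ = arcsin(p_z) ≈ -56.31°, λ = atan2(p_y, p_x) ≈ 102.61°.

≈ lat -56°, lon 103°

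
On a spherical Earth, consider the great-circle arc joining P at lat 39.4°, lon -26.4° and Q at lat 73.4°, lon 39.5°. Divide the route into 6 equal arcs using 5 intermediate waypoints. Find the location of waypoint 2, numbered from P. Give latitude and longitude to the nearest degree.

≈ lat 53°, lon -17°

Convert each endpoint to a unit vector on the sphere (x = cos φ cos λ, y = cos φ sin λ, z = sin φ).
The central angle between the endpoints is δ = arccos(p₁·p₂) ≈ 0.798 rad (45.7°).
Interpolate at f = 2/6 with slerp weights a = sin((1−f)δ)/sin δ ≈ 0.708, b = sin(fδ)/sin δ ≈ 0.367.
p = a·p₁ + b·p₂ ≈ (0.571, -0.177, 0.802); φ = arcsin(p_z) ≈ 53.27°, λ = atan2(p_y, p_x) ≈ -17.19°.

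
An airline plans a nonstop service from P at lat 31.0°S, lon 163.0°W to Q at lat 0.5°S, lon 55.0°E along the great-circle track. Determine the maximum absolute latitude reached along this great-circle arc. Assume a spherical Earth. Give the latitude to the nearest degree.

≈ 45°S

The great circle lies in the plane with unit normal n̂ = (p₁ × p₂)/|p₁ × p₂|.
Here n̂_z ≈ -0.712; the vertex latitude is φ_max = arccos|n̂_z| ≈ 44.6°.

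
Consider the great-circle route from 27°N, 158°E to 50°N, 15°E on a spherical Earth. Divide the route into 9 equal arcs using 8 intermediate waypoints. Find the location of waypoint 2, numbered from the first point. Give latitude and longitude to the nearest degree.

From cos δ = sin φ₁ sin φ₂ + cos φ₁ cos φ₂ cos Δλ, the central angle is δ ≈ 1.681 rad (96.3°).
Interpolate at f = 2/9 with slerp weights a = sin((1−f)δ)/sin δ ≈ 0.971, b = sin(fδ)/sin δ ≈ 0.367.
p = a·p₁ + b·p₂ ≈ (-0.575, 0.385, 0.722); φ = arcsin(p_z) ≈ 46.23°, λ = atan2(p_y, p_x) ≈ 146.15°.

≈ 46°N, 146°E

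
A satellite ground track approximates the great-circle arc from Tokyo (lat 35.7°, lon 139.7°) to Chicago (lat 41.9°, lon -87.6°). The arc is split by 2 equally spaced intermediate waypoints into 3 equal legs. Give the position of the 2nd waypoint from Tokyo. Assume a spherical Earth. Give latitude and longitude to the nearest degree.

Convert each endpoint to a unit vector on the sphere (x = cos φ cos λ, y = cos φ sin λ, z = sin φ).
The central angle between the endpoints is δ = arccos(p₁·p₂) ≈ 1.591 rad (91.2°).
Interpolate at f = 2/3 with slerp weights a = sin((1−f)δ)/sin δ ≈ 0.506, b = sin(fδ)/sin δ ≈ 0.873.
p = a·p₁ + b·p₂ ≈ (-0.286, -0.383, 0.878); φ = arcsin(p_z) ≈ 61.42°, λ = atan2(p_y, p_x) ≈ -126.74°.

≈ lat 61°, lon -127°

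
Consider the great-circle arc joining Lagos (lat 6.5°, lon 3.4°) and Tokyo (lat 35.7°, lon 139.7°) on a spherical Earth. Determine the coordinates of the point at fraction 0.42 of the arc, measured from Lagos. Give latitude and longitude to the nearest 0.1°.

Write both endpoints as unit vectors p₁, p₂ with components (cos φ cos λ, cos φ sin λ, sin φ).
The central angle between the endpoints is δ = arccos(p₁·p₂) ≈ 2.114 rad (121.1°).
Interpolate at f = 0.42 with slerp weights a = sin((1−f)δ)/sin δ ≈ 1.100, b = sin(fδ)/sin δ ≈ 0.907.
p = a·p₁ + b·p₂ ≈ (0.529, 0.541, 0.654); φ = arcsin(p_z) ≈ 40.81°, λ = atan2(p_y, p_x) ≈ 45.62°.

≈ lat 40.8°, lon 45.6°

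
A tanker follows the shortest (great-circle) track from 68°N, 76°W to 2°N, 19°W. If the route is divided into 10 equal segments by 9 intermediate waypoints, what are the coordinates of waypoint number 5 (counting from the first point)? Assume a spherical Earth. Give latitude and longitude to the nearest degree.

The haversine formula gives a central angle δ ≈ 1.332 rad (76.3°) between the endpoints.
Interpolate at f = 5/10 with slerp weights a = sin((1−f)δ)/sin δ ≈ 0.636, b = sin(fδ)/sin δ ≈ 0.636.
p = a·p₁ + b·p₂ ≈ (0.659, -0.438, 0.612); φ = arcsin(p_z) ≈ 37.72°, λ = atan2(p_y, p_x) ≈ -33.63°.

≈ 38°N, 34°W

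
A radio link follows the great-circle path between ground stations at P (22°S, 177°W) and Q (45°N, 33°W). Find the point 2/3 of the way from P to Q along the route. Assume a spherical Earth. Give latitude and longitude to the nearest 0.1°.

≈ (44.9°N, 102.5°W)

Write both endpoints as unit vectors p₁, p₂ with components (cos φ cos λ, cos φ sin λ, sin φ).
The central angle between the endpoints is δ = arccos(p₁·p₂) ≈ 2.490 rad (142.7°).
Interpolate at f = 2/3 with slerp weights a = sin((1−f)δ)/sin δ ≈ 1.217, b = sin(fδ)/sin δ ≈ 1.643.
p = a·p₁ + b·p₂ ≈ (-0.153, -0.692, 0.706); φ = arcsin(p_z) ≈ 44.89°, λ = atan2(p_y, p_x) ≈ -102.46°.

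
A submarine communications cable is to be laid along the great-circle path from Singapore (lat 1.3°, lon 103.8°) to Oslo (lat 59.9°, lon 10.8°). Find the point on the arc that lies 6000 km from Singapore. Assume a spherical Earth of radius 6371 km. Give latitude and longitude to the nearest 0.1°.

≈ lat 45.5°, lon 68.5°

The haversine formula gives a central angle δ ≈ 1.577 rad (90.4°) between the endpoints. The total great-circle distance is δ·R ≈ 1.577 × 6371 ≈ 10050 km, so the target fraction is f = 6000/10050 ≈ 0.597.
Interpolate at f ≈ 0.597 with slerp weights a = sin((1−f)δ)/sin δ ≈ 0.594, b = sin(fδ)/sin δ ≈ 0.809.
p = a·p₁ + b·p₂ ≈ (0.257, 0.652, 0.713); φ = arcsin(p_z) ≈ 45.48°, λ = atan2(p_y, p_x) ≈ 68.52°.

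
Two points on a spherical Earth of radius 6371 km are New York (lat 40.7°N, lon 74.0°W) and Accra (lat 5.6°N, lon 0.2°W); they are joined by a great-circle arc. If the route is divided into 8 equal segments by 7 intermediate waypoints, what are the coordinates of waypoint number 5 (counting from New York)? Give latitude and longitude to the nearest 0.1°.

≈ lat 22.9°N, lon 22.7°W

From cos δ = sin φ₁ sin φ₂ + cos φ₁ cos φ₂ cos Δλ, the central angle is δ ≈ 1.293 rad (74.1°).
Interpolate at f = 5/8 with slerp weights a = sin((1−f)δ)/sin δ ≈ 0.485, b = sin(fδ)/sin δ ≈ 0.752.
p = a·p₁ + b·p₂ ≈ (0.850, -0.356, 0.389); φ = arcsin(p_z) ≈ 22.92°, λ = atan2(p_y, p_x) ≈ -22.73°.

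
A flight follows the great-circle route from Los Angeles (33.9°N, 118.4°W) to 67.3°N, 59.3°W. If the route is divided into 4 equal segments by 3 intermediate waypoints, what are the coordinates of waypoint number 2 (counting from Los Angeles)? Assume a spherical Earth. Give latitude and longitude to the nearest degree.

The haversine formula gives a central angle δ ≈ 0.824 rad (47.2°) between the endpoints.
Interpolate at f = 2/4 with slerp weights a = sin((1−f)δ)/sin δ ≈ 0.546, b = sin(fδ)/sin δ ≈ 0.546.
p = a·p₁ + b·p₂ ≈ (-0.108, -0.580, 0.808); φ = arcsin(p_z) ≈ 53.88°, λ = atan2(p_y, p_x) ≈ -100.55°.

≈ 54°N, 101°W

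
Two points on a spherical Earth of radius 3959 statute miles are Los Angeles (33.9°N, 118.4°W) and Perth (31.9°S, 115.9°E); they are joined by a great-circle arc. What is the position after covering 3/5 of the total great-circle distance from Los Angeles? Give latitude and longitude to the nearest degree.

≈ 6°S, 167°E

Write both endpoints as unit vectors p₁, p₂ with components (cos φ cos λ, cos φ sin λ, sin φ).
The central angle between the endpoints is δ = arccos(p₁·p₂) ≈ 2.355 rad (134.9°).
Interpolate at f = 3/5 with slerp weights a = sin((1−f)δ)/sin δ ≈ 1.142, b = sin(fδ)/sin δ ≈ 1.394.
p = a·p₁ + b·p₂ ≈ (-0.968, 0.231, -0.100); φ = arcsin(p_z) ≈ -5.74°, λ = atan2(p_y, p_x) ≈ 166.56°.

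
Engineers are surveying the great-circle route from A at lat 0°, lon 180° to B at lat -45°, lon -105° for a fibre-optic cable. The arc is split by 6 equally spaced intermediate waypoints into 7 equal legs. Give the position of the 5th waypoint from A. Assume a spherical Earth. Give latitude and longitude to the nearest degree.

≈ lat -37°, lon -133°

Convert each endpoint to a unit vector on the sphere (x = cos φ cos λ, y = cos φ sin λ, z = sin φ).
The central angle between the endpoints is δ = arccos(p₁·p₂) ≈ 1.387 rad (79.5°).
Interpolate at f = 5/7 with slerp weights a = sin((1−f)δ)/sin δ ≈ 0.393, b = sin(fδ)/sin δ ≈ 0.851.
p = a·p₁ + b·p₂ ≈ (-0.548, -0.581, -0.602); φ = arcsin(p_z) ≈ -36.98°, λ = atan2(p_y, p_x) ≈ -133.34°.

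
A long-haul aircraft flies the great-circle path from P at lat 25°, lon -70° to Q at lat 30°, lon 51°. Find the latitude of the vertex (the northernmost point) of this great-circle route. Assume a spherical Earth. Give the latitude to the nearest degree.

The great circle lies in the plane with unit normal n̂ = (p₁ × p₂)/|p₁ × p₂|.
Here n̂_z ≈ +0.686; the vertex latitude is φ_max = arccos|n̂_z| ≈ 46.7°.
Check via Clairaut: cos φ_max = |cos φ₁| · sin C = cos(25.0°)·sin(49.2°) ≈ 0.686, again giving ≈ 46.7°.

≈ 47°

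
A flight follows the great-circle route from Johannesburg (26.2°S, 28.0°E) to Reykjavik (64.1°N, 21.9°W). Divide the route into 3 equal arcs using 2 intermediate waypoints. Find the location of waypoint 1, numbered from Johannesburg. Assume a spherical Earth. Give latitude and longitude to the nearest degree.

≈ (5°N, 17°E)

Convert each endpoint to a unit vector on the sphere (x = cos φ cos λ, y = cos φ sin λ, z = sin φ).
The central angle between the endpoints is δ = arccos(p₁·p₂) ≈ 1.716 rad (98.3°).
Interpolate at f = 1/3 with slerp weights a = sin((1−f)δ)/sin δ ≈ 0.920, b = sin(fδ)/sin δ ≈ 0.547.
p = a·p₁ + b·p₂ ≈ (0.951, 0.298, 0.086); φ = arcsin(p_z) ≈ 4.93°, λ = atan2(p_y, p_x) ≈ 17.43°.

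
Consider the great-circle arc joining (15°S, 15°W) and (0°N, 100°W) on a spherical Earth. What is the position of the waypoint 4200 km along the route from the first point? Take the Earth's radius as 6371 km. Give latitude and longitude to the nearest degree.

≈ (11°S, 54°W)

From cos δ = sin φ₁ sin φ₂ + cos φ₁ cos φ₂ cos Δλ, the central angle is δ ≈ 1.487 rad (85.2°). The total great-circle distance is δ·R ≈ 1.487 × 6371 ≈ 9471 km, so the target fraction is f = 4200/9471 ≈ 0.443.
Interpolate at f ≈ 0.443 with slerp weights a = sin((1−f)δ)/sin δ ≈ 0.739, b = sin(fδ)/sin δ ≈ 0.615.
p = a·p₁ + b·p₂ ≈ (0.582, -0.790, -0.191); φ = arcsin(p_z) ≈ -11.02°, λ = atan2(p_y, p_x) ≈ -53.60°.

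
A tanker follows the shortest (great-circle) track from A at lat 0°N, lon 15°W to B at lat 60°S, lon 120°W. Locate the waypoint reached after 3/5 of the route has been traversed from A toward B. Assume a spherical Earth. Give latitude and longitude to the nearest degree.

From cos δ = sin φ₁ sin φ₂ + cos φ₁ cos φ₂ cos Δλ, the central angle is δ ≈ 1.701 rad (97.4°).
Interpolate at f = 3/5 with slerp weights a = sin((1−f)δ)/sin δ ≈ 0.634, b = sin(fδ)/sin δ ≈ 0.860.
p = a·p₁ + b·p₂ ≈ (0.398, -0.536, -0.744); φ = arcsin(p_z) ≈ -48.10°, λ = atan2(p_y, p_x) ≈ -53.44°.

≈ lat 48°S, lon 53°W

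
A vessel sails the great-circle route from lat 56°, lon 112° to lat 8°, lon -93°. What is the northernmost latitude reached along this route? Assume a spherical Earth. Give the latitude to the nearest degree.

The great circle lies in the plane with unit normal n̂ = (p₁ × p₂)/|p₁ × p₂|.
Here n̂_z ≈ +0.254; the vertex latitude is φ_max = arccos|n̂_z| ≈ 75.3°.
Check via Clairaut: cos φ_max = |cos φ₁| · sin C = cos(56.0°)·sin(27.0°) ≈ 0.254, again giving ≈ 75.3°.

≈ 75°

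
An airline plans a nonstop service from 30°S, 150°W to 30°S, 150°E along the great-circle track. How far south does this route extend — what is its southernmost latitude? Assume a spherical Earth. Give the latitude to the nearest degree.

≈ 34°S

The great circle lies in the plane with unit normal n̂ = (p₁ × p₂)/|p₁ × p₂|.
Here n̂_z ≈ -0.832; the vertex latitude is φ_max = arccos|n̂_z| ≈ 33.7°.
Check via Clairaut: cos φ_max = |cos φ₁| · sin C = cos(30.0°)·sin(106.1°) ≈ 0.832, again giving ≈ 33.7°.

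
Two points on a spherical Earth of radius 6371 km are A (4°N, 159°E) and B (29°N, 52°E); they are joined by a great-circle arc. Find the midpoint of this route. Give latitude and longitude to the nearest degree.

Write both endpoints as unit vectors p₁, p₂ with components (cos φ cos λ, cos φ sin λ, sin φ).
The central angle between the endpoints is δ = arccos(p₁·p₂) ≈ 1.794 rad (102.8°).
Interpolate at f = 1/2 with slerp weights a = sin((1−f)δ)/sin δ ≈ 0.801, b = sin(fδ)/sin δ ≈ 0.801.
p = a·p₁ + b·p₂ ≈ (-0.315, 0.839, 0.444); φ = arcsin(p_z) ≈ 26.38°, λ = atan2(p_y, p_x) ≈ 110.57°.

≈ (26°N, 111°E)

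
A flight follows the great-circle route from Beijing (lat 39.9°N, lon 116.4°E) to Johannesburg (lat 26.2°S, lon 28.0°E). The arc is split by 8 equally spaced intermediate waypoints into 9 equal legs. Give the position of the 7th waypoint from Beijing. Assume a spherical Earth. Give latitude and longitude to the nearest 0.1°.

≈ lat 10.9°S, lon 46.8°E

The haversine formula gives a central angle δ ≈ 1.838 rad (105.3°) between the endpoints.
Interpolate at f = 7/9 with slerp weights a = sin((1−f)δ)/sin δ ≈ 0.412, b = sin(fδ)/sin δ ≈ 1.026.
p = a·p₁ + b·p₂ ≈ (0.673, 0.715, -0.189); φ = arcsin(p_z) ≈ -10.90°, λ = atan2(p_y, p_x) ≈ 46.76°.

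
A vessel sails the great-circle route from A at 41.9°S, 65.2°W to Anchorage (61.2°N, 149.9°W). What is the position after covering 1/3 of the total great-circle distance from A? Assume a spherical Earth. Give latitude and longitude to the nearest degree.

≈ 6°S, 88°W

Convert each endpoint to a unit vector on the sphere (x = cos φ cos λ, y = cos φ sin λ, z = sin φ).
The central angle between the endpoints is δ = arccos(p₁·p₂) ≈ 2.156 rad (123.5°).
Interpolate at f = 1/3 with slerp weights a = sin((1−f)δ)/sin δ ≈ 1.189, b = sin(fδ)/sin δ ≈ 0.790.
p = a·p₁ + b·p₂ ≈ (0.042, -0.994, -0.102); φ = arcsin(p_z) ≈ -5.85°, λ = atan2(p_y, p_x) ≈ -87.58°.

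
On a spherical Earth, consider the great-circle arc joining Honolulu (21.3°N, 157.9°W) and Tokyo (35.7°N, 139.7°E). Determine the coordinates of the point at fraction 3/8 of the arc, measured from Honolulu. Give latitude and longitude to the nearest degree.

≈ 30°N, 179°W

From cos δ = sin φ₁ sin φ₂ + cos φ₁ cos φ₂ cos Δλ, the central angle is δ ≈ 0.973 rad (55.8°).
Interpolate at f = 3/8 with slerp weights a = sin((1−f)δ)/sin δ ≈ 0.691, b = sin(fδ)/sin δ ≈ 0.432.
p = a·p₁ + b·p₂ ≈ (-0.864, -0.016, 0.503); φ = arcsin(p_z) ≈ 30.20°, λ = atan2(p_y, p_x) ≈ -178.97°.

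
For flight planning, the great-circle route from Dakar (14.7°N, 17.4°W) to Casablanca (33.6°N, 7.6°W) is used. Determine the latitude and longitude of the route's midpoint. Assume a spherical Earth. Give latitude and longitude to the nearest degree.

Convert each endpoint to a unit vector on the sphere (x = cos φ cos λ, y = cos φ sin λ, z = sin φ).
The central angle between the endpoints is δ = arccos(p₁·p₂) ≈ 0.364 rad (20.9°).
Interpolate at f = 1/2 with slerp weights a = sin((1−f)δ)/sin δ ≈ 0.508, b = sin(fδ)/sin δ ≈ 0.508.
p = a·p₁ + b·p₂ ≈ (0.889, -0.203, 0.410); φ = arcsin(p_z) ≈ 24.23°, λ = atan2(p_y, p_x) ≈ -12.87°.

≈ 24°N, 13°W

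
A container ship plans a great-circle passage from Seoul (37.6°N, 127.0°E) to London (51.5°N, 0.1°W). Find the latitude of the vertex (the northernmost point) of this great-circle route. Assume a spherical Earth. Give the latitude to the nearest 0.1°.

The great circle lies in the plane with unit normal n̂ = (p₁ × p₂)/|p₁ × p₂|.
Here n̂_z ≈ -0.400; the vertex latitude is φ_max = arccos|n̂_z| ≈ 66.4°.

≈ 66.4°N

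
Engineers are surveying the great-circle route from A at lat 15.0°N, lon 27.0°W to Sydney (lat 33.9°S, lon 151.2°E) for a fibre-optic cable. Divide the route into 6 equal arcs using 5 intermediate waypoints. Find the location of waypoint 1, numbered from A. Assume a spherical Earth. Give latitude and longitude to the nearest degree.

Write both endpoints as unit vectors p₁, p₂ with components (cos φ cos λ, cos φ sin λ, sin φ).
The central angle between the endpoints is δ = arccos(p₁·p₂) ≈ 2.811 rad (161.0°).
Interpolate at f = 1/6 with slerp weights a = sin((1−f)δ)/sin δ ≈ 2.206, b = sin(fδ)/sin δ ≈ 1.389.
p = a·p₁ + b·p₂ ≈ (0.888, -0.412, -0.204); φ = arcsin(p_z) ≈ -11.76°, λ = atan2(p_y, p_x) ≈ -24.88°.

≈ lat 12°S, lon 25°W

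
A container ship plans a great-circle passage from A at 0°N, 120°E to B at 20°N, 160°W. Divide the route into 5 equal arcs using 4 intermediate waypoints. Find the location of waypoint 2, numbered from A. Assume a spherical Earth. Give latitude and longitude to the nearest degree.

≈ 11°N, 151°E

Write both endpoints as unit vectors p₁, p₂ with components (cos φ cos λ, cos φ sin λ, sin φ).
The central angle between the endpoints is δ = arccos(p₁·p₂) ≈ 1.407 rad (80.6°).
Interpolate at f = 2/5 with slerp weights a = sin((1−f)δ)/sin δ ≈ 0.758, b = sin(fδ)/sin δ ≈ 0.541.
p = a·p₁ + b·p₂ ≈ (-0.856, 0.482, 0.185); φ = arcsin(p_z) ≈ 10.66°, λ = atan2(p_y, p_x) ≈ 150.61°.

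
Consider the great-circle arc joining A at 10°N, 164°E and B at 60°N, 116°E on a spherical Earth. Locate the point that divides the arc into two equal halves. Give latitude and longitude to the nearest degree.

≈ 37°N, 148°E

Convert each endpoint to a unit vector on the sphere (x = cos φ cos λ, y = cos φ sin λ, z = sin φ).
The central angle between the endpoints is δ = arccos(p₁·p₂) ≈ 1.070 rad (61.3°).
Interpolate at f = 1/2 with slerp weights a = sin((1−f)δ)/sin δ ≈ 0.581, b = sin(fδ)/sin δ ≈ 0.581.
p = a·p₁ + b·p₂ ≈ (-0.678, 0.419, 0.604); φ = arcsin(p_z) ≈ 37.18°, λ = atan2(p_y, p_x) ≈ 148.27°.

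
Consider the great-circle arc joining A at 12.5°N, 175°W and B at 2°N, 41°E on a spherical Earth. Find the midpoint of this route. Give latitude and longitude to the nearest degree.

≈ 22°N, 111°E

Convert each endpoint to a unit vector on the sphere (x = cos φ cos λ, y = cos φ sin λ, z = sin φ).
The central angle between the endpoints is δ = arccos(p₁·p₂) ≈ 2.468 rad (141.4°).
Interpolate at f = 1/2 with slerp weights a = sin((1−f)δ)/sin δ ≈ 1.514, b = sin(fδ)/sin δ ≈ 1.514.
p = a·p₁ + b·p₂ ≈ (-0.331, 0.864, 0.380); φ = arcsin(p_z) ≈ 22.36°, λ = atan2(p_y, p_x) ≈ 110.94°.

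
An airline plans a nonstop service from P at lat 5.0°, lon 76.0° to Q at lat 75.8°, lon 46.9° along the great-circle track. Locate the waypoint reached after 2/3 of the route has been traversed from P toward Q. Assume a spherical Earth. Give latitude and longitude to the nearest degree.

From cos δ = sin φ₁ sin φ₂ + cos φ₁ cos φ₂ cos Δλ, the central angle is δ ≈ 1.268 rad (72.7°).
Interpolate at f = 2/3 with slerp weights a = sin((1−f)δ)/sin δ ≈ 0.430, b = sin(fδ)/sin δ ≈ 0.784.
p = a·p₁ + b·p₂ ≈ (0.235, 0.556, 0.797); φ = arcsin(p_z) ≈ 52.88°, λ = atan2(p_y, p_x) ≈ 67.08°.

≈ lat 53°, lon 67°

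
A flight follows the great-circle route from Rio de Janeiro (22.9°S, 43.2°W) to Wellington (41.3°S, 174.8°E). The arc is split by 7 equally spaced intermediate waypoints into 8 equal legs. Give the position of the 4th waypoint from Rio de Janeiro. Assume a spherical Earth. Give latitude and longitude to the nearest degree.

≈ 62°S, 98°W

Write both endpoints as unit vectors p₁, p₂ with components (cos φ cos λ, cos φ sin λ, sin φ).
The central angle between the endpoints is δ = arccos(p₁·p₂) ≈ 1.863 rad (106.8°).
Interpolate at f = 4/8 with slerp weights a = sin((1−f)δ)/sin δ ≈ 0.838, b = sin(fδ)/sin δ ≈ 0.838.
p = a·p₁ + b·p₂ ≈ (-0.064, -0.472, -0.879); φ = arcsin(p_z) ≈ -61.58°, λ = atan2(p_y, p_x) ≈ -97.76°.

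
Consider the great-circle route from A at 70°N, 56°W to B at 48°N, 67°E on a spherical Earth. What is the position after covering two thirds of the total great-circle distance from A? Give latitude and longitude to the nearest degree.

≈ 64°N, 52°E

The haversine formula gives a central angle δ ≈ 0.960 rad (55.0°) between the endpoints.
Interpolate at f = 2/3 with slerp weights a = sin((1−f)δ)/sin δ ≈ 0.384, b = sin(fδ)/sin δ ≈ 0.729.
p = a·p₁ + b·p₂ ≈ (0.264, 0.340, 0.903); φ = arcsin(p_z) ≈ 64.50°, λ = atan2(p_y, p_x) ≈ 52.18°.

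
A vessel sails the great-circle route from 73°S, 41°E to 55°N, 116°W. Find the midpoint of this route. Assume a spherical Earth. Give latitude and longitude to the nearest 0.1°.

≈ 22.9°S, 95.4°W

Convert each endpoint to a unit vector on the sphere (x = cos φ cos λ, y = cos φ sin λ, z = sin φ).
The central angle between the endpoints is δ = arccos(p₁·p₂) ≈ 2.787 rad (159.7°).
Interpolate at f = 1/2 with slerp weights a = sin((1−f)δ)/sin δ ≈ 2.834, b = sin(fδ)/sin δ ≈ 2.834.
p = a·p₁ + b·p₂ ≈ (-0.087, -0.917, -0.389); φ = arcsin(p_z) ≈ -22.87°, λ = atan2(p_y, p_x) ≈ -95.43°.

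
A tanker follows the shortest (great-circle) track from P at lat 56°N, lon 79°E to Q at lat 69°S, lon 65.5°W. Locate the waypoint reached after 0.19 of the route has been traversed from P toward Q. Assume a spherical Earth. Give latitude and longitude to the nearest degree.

≈ lat 29°N, lon 59°E

Convert each endpoint to a unit vector on the sphere (x = cos φ cos λ, y = cos φ sin λ, z = sin φ).
The central angle between the endpoints is δ = arccos(p₁·p₂) ≈ 2.785 rad (159.6°).
Interpolate at f = 0.19 with slerp weights a = sin((1−f)δ)/sin δ ≈ 2.219, b = sin(fδ)/sin δ ≈ 1.446.
p = a·p₁ + b·p₂ ≈ (0.452, 0.746, 0.489); φ = arcsin(p_z) ≈ 29.28°, λ = atan2(p_y, p_x) ≈ 58.81°.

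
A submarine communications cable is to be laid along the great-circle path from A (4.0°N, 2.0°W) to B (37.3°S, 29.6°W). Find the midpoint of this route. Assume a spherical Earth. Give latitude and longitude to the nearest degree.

≈ (17°S, 14°W)

The haversine formula gives a central angle δ ≈ 0.849 rad (48.6°) between the endpoints.
Interpolate at f = 1/2 with slerp weights a = sin((1−f)δ)/sin δ ≈ 0.549, b = sin(fδ)/sin δ ≈ 0.549.
p = a·p₁ + b·p₂ ≈ (0.926, -0.235, -0.294); φ = arcsin(p_z) ≈ -17.11°, λ = atan2(p_y, p_x) ≈ -14.21°.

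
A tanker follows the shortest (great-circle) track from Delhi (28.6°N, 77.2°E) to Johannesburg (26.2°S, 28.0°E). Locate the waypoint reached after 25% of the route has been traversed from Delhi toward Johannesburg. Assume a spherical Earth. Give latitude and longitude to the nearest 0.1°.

≈ 15.3°N, 63.9°E

From cos δ = sin φ₁ sin φ₂ + cos φ₁ cos φ₂ cos Δλ, the central angle is δ ≈ 1.263 rad (72.3°).
Interpolate at f = 0.25 with slerp weights a = sin((1−f)δ)/sin δ ≈ 0.852, b = sin(fδ)/sin δ ≈ 0.326.
p = a·p₁ + b·p₂ ≈ (0.424, 0.866, 0.264); φ = arcsin(p_z) ≈ 15.30°, λ = atan2(p_y, p_x) ≈ 63.94°.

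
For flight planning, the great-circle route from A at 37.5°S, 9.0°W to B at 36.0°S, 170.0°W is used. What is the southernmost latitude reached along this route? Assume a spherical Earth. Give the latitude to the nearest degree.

≈ 78°S

The great circle lies in the plane with unit normal n̂ = (p₁ × p₂)/|p₁ × p₂|.
Here n̂_z ≈ -0.216; the vertex latitude is φ_max = arccos|n̂_z| ≈ 77.5°.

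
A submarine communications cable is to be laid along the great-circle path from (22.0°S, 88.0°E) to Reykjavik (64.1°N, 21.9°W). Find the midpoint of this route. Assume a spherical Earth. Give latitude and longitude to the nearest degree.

≈ (31°N, 60°E)

From cos δ = sin φ₁ sin φ₂ + cos φ₁ cos φ₂ cos Δλ, the central angle is δ ≈ 2.066 rad (118.3°).
Interpolate at f = 1/2 with slerp weights a = sin((1−f)δ)/sin δ ≈ 0.976, b = sin(fδ)/sin δ ≈ 0.976.
p = a·p₁ + b·p₂ ≈ (0.427, 0.745, 0.512); φ = arcsin(p_z) ≈ 30.81°, λ = atan2(p_y, p_x) ≈ 60.19°.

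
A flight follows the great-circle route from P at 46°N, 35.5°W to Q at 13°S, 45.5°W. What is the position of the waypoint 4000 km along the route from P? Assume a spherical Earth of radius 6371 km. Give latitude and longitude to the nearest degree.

≈ 10°N, 42°W

The haversine formula gives a central angle δ ≈ 1.042 rad (59.7°) between the endpoints. The total great-circle distance is δ·R ≈ 1.042 × 6371 ≈ 6637 km, so the target fraction is f = 4000/6637 ≈ 0.603.
Interpolate at f ≈ 0.603 with slerp weights a = sin((1−f)δ)/sin δ ≈ 0.466, b = sin(fδ)/sin δ ≈ 0.680.
p = a·p₁ + b·p₂ ≈ (0.728, -0.661, 0.182); φ = arcsin(p_z) ≈ 10.49°, λ = atan2(p_y, p_x) ≈ -42.22°.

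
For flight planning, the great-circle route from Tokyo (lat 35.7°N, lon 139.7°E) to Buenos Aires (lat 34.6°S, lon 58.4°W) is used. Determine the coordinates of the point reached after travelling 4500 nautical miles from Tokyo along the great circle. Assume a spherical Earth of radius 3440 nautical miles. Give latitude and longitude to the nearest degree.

≈ lat 8°N, lon 143°W

Convert each endpoint to a unit vector on the sphere (x = cos φ cos λ, y = cos φ sin λ, z = sin φ).
The central angle between the endpoints is δ = arccos(p₁·p₂) ≈ 2.883 rad (165.2°). The total great-circle distance is δ·R ≈ 2.883 × 3440 ≈ 9917 nmi, so the target fraction is f = 4500/9917 ≈ 0.454.
Interpolate at f ≈ 0.454 with slerp weights a = sin((1−f)δ)/sin δ ≈ 3.910, b = sin(fδ)/sin δ ≈ 3.776.
p = a·p₁ + b·p₂ ≈ (-0.793, -0.594, 0.137); φ = arcsin(p_z) ≈ 7.90°, λ = atan2(p_y, p_x) ≈ -143.19°.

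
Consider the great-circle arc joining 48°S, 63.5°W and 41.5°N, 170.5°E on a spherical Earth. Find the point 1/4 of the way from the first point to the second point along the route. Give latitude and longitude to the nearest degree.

≈ 32°S, 106°W

From cos δ = sin φ₁ sin φ₂ + cos φ₁ cos φ₂ cos Δλ, the central angle is δ ≈ 2.477 rad (141.9°).
Interpolate at f = 1/4 with slerp weights a = sin((1−f)δ)/sin δ ≈ 1.555, b = sin(fδ)/sin δ ≈ 0.941.
p = a·p₁ + b·p₂ ≈ (-0.231, -0.815, -0.532); φ = arcsin(p_z) ≈ -32.14°, λ = atan2(p_y, p_x) ≈ -105.81°.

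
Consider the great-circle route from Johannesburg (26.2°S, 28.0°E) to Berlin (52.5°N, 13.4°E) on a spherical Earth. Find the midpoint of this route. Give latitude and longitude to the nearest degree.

≈ 13°N, 22°E

Convert each endpoint to a unit vector on the sphere (x = cos φ cos λ, y = cos φ sin λ, z = sin φ).
The central angle between the endpoints is δ = arccos(p₁·p₂) ≈ 1.392 rad (79.7°).
Interpolate at f = 1/2 with slerp weights a = sin((1−f)δ)/sin δ ≈ 0.651, b = sin(fδ)/sin δ ≈ 0.651.
p = a·p₁ + b·p₂ ≈ (0.902, 0.366, 0.229); φ = arcsin(p_z) ≈ 13.25°, λ = atan2(p_y, p_x) ≈ 22.11°.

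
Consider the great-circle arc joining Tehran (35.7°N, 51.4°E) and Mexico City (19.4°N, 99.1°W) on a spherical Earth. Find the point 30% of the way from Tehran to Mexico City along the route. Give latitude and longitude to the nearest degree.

From cos δ = sin φ₁ sin φ₂ + cos φ₁ cos φ₂ cos Δλ, the central angle is δ ≈ 2.063 rad (118.2°).
Interpolate at f = 0.30 with slerp weights a = sin((1−f)δ)/sin δ ≈ 1.126, b = sin(fδ)/sin δ ≈ 0.658.
p = a·p₁ + b·p₂ ≈ (0.472, 0.101, 0.876); φ = arcsin(p_z) ≈ 61.13°, λ = atan2(p_y, p_x) ≈ 12.10°.

≈ 61°N, 12°E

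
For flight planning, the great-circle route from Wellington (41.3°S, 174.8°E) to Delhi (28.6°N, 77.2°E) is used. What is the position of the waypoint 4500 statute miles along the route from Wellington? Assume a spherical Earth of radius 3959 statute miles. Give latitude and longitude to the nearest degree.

≈ 4°S, 115°E

Convert each endpoint to a unit vector on the sphere (x = cos φ cos λ, y = cos φ sin λ, z = sin φ).
The central angle between the endpoints is δ = arccos(p₁·p₂) ≈ 1.986 rad (113.8°). The total great-circle distance is δ·R ≈ 1.986 × 3959 ≈ 7862 mi, so the target fraction is f = 4500/7862 ≈ 0.572.
Interpolate at f ≈ 0.572 with slerp weights a = sin((1−f)δ)/sin δ ≈ 0.820, b = sin(fδ)/sin δ ≈ 0.991.
p = a·p₁ + b·p₂ ≈ (-0.421, 0.905, -0.067); φ = arcsin(p_z) ≈ -3.83°, λ = atan2(p_y, p_x) ≈ 114.95°.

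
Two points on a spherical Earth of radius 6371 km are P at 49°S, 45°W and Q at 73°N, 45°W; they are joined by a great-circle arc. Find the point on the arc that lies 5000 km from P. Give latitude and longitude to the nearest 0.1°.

Convert each endpoint to a unit vector on the sphere (x = cos φ cos λ, y = cos φ sin λ, z = sin φ).
The central angle between the endpoints is δ = arccos(p₁·p₂) ≈ 2.129 rad (122.0°). The total great-circle distance is δ·R ≈ 2.129 × 6371 ≈ 13566 km, so the target fraction is f = 5000/13566 ≈ 0.369.
Interpolate at f ≈ 0.369 with slerp weights a = sin((1−f)δ)/sin δ ≈ 1.149, b = sin(fδ)/sin δ ≈ 0.833.
p = a·p₁ + b·p₂ ≈ (0.705, -0.705, -0.070); φ = arcsin(p_z) ≈ -4.03°, λ = atan2(p_y, p_x) ≈ -45.00°.

≈ 4.0°S, 45.0°W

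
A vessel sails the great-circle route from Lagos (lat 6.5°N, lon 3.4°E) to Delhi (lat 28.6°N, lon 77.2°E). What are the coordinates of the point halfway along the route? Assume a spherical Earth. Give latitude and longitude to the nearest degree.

≈ lat 22°N, lon 38°E

Convert each endpoint to a unit vector on the sphere (x = cos φ cos λ, y = cos φ sin λ, z = sin φ).
The central angle between the endpoints is δ = arccos(p₁·p₂) ≈ 1.269 rad (72.7°).
Interpolate at f = 1/2 with slerp weights a = sin((1−f)δ)/sin δ ≈ 0.621, b = sin(fδ)/sin δ ≈ 0.621.
p = a·p₁ + b·p₂ ≈ (0.736, 0.568, 0.367); φ = arcsin(p_z) ≈ 21.56°, λ = atan2(p_y, p_x) ≈ 37.65°.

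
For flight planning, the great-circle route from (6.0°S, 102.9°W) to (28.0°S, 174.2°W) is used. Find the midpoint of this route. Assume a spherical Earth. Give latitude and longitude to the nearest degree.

Write both endpoints as unit vectors p₁, p₂ with components (cos φ cos λ, cos φ sin λ, sin φ).
The central angle between the endpoints is δ = arccos(p₁·p₂) ≈ 1.234 rad (70.7°).
Interpolate at f = 1/2 with slerp weights a = sin((1−f)δ)/sin δ ≈ 0.613, b = sin(fδ)/sin δ ≈ 0.613.
p = a·p₁ + b·p₂ ≈ (-0.675, -0.649, -0.352); φ = arcsin(p_z) ≈ -20.60°, λ = atan2(p_y, p_x) ≈ -136.11°.

≈ (21°S, 136°W)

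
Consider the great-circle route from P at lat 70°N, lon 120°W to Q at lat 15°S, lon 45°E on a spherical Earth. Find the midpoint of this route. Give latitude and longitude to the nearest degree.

≈ lat 47°N, lon 37°E

Convert each endpoint to a unit vector on the sphere (x = cos φ cos λ, y = cos φ sin λ, z = sin φ).
The central angle between the endpoints is δ = arccos(p₁·p₂) ≈ 2.168 rad (124.2°).
Interpolate at f = 1/2 with slerp weights a = sin((1−f)δ)/sin δ ≈ 1.069, b = sin(fδ)/sin δ ≈ 1.069.
p = a·p₁ + b·p₂ ≈ (0.547, 0.413, 0.728); φ = arcsin(p_z) ≈ 46.70°, λ = atan2(p_y, p_x) ≈ 37.07°.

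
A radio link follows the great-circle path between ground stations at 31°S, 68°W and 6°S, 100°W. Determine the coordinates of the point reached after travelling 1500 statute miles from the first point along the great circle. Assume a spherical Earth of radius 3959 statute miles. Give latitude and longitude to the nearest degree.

The haversine formula gives a central angle δ ≈ 0.681 rad (39.0°) between the endpoints. The total great-circle distance is δ·R ≈ 0.681 × 3959 ≈ 2697 mi, so the target fraction is f = 1500/2697 ≈ 0.556.
Interpolate at f ≈ 0.556 with slerp weights a = sin((1−f)δ)/sin δ ≈ 0.473, b = sin(fδ)/sin δ ≈ 0.587.
p = a·p₁ + b·p₂ ≈ (0.050, -0.951, -0.305); φ = arcsin(p_z) ≈ -17.75°, λ = atan2(p_y, p_x) ≈ -86.97°.

≈ 18°S, 87°W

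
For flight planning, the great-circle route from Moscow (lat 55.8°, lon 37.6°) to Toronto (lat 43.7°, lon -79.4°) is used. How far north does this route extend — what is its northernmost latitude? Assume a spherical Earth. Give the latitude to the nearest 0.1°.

The great circle lies in the plane with unit normal n̂ = (p₁ × p₂)/|p₁ × p₂|.
Here n̂_z ≈ -0.393; the vertex latitude is φ_max = arccos|n̂_z| ≈ 66.9°.
Check via Clairaut: cos φ_max = |cos φ₁| · sin C = cos(55.8°)·sin(44.3°) ≈ 0.393, again giving ≈ 66.9°.

≈ 66.9°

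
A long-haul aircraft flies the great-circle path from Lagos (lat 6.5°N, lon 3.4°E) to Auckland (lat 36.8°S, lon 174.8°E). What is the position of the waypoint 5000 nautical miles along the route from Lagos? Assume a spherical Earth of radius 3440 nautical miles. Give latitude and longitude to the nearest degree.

The haversine formula gives a central angle δ ≈ 2.595 rad (148.7°) between the endpoints. The total great-circle distance is δ·R ≈ 2.595 × 3440 ≈ 8928 nmi, so the target fraction is f = 5000/8928 ≈ 0.560.
Interpolate at f ≈ 0.560 with slerp weights a = sin((1−f)δ)/sin δ ≈ 1.750, b = sin(fδ)/sin δ ≈ 1.912.
p = a·p₁ + b·p₂ ≈ (0.212, 0.242, -0.947); φ = arcsin(p_z) ≈ -71.25°, λ = atan2(p_y, p_x) ≈ 48.80°.

≈ lat 71°S, lon 49°E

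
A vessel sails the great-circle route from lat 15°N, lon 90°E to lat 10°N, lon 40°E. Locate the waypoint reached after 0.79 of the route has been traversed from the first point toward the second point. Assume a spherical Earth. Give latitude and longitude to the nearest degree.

≈ lat 12°N, lon 50°E

Write both endpoints as unit vectors p₁, p₂ with components (cos φ cos λ, cos φ sin λ, sin φ).
The central angle between the endpoints is δ = arccos(p₁·p₂) ≈ 0.855 rad (49.0°).
Interpolate at f = 0.79 with slerp weights a = sin((1−f)δ)/sin δ ≈ 0.237, b = sin(fδ)/sin δ ≈ 0.829.
p = a·p₁ + b·p₂ ≈ (0.625, 0.753, 0.205); φ = arcsin(p_z) ≈ 11.84°, λ = atan2(p_y, p_x) ≈ 50.31°.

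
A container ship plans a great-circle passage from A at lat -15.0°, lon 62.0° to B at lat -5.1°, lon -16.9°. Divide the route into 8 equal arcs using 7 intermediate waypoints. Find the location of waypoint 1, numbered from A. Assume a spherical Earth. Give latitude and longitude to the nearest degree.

≈ lat -15°, lon 52°

Write both endpoints as unit vectors p₁, p₂ with components (cos φ cos λ, cos φ sin λ, sin φ).
The central angle between the endpoints is δ = arccos(p₁·p₂) ≈ 1.361 rad (78.0°).
Interpolate at f = 1/8 with slerp weights a = sin((1−f)δ)/sin δ ≈ 0.950, b = sin(fδ)/sin δ ≈ 0.173.
p = a·p₁ + b·p₂ ≈ (0.596, 0.760, -0.261); φ = arcsin(p_z) ≈ -15.14°, λ = atan2(p_y, p_x) ≈ 51.91°.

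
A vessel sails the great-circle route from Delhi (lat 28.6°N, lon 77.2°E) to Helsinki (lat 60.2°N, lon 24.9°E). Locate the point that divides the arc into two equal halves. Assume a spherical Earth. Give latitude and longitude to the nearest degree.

≈ lat 47°N, lon 59°E

Write both endpoints as unit vectors p₁, p₂ with components (cos φ cos λ, cos φ sin λ, sin φ).
The central angle between the endpoints is δ = arccos(p₁·p₂) ≈ 0.820 rad (47.0°).
Interpolate at f = 1/2 with slerp weights a = sin((1−f)δ)/sin δ ≈ 0.545, b = sin(fδ)/sin δ ≈ 0.545.
p = a·p₁ + b·p₂ ≈ (0.352, 0.581, 0.734); φ = arcsin(p_z) ≈ 47.23°, λ = atan2(p_y, p_x) ≈ 58.80°.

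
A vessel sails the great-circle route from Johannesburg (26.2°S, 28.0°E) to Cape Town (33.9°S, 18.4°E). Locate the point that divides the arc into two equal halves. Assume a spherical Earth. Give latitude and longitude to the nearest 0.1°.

≈ 30.1°S, 23.4°E

Convert each endpoint to a unit vector on the sphere (x = cos φ cos λ, y = cos φ sin λ, z = sin φ).
The central angle between the endpoints is δ = arccos(p₁·p₂) ≈ 0.198 rad (11.3°).
Interpolate at f = 1/2 with slerp weights a = sin((1−f)δ)/sin δ ≈ 0.502, b = sin(fδ)/sin δ ≈ 0.502.
p = a·p₁ + b·p₂ ≈ (0.794, 0.343, -0.502); φ = arcsin(p_z) ≈ -30.14°, λ = atan2(p_y, p_x) ≈ 23.39°.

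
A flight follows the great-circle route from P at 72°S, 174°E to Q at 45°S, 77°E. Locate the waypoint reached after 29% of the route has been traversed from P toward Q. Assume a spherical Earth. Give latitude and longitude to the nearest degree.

Convert each endpoint to a unit vector on the sphere (x = cos φ cos λ, y = cos φ sin λ, z = sin φ).
The central angle between the endpoints is δ = arccos(p₁·p₂) ≈ 0.869 rad (49.8°).
Interpolate at f = 0.29 with slerp weights a = sin((1−f)δ)/sin δ ≈ 0.758, b = sin(fδ)/sin δ ≈ 0.326.
p = a·p₁ + b·p₂ ≈ (-0.181, 0.249, -0.951); φ = arcsin(p_z) ≈ -72.06°, λ = atan2(p_y, p_x) ≈ 125.95°.

≈ 72°S, 126°E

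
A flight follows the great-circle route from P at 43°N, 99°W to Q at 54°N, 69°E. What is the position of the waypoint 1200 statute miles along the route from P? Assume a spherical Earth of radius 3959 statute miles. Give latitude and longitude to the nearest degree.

Write both endpoints as unit vectors p₁, p₂ with components (cos φ cos λ, cos φ sin λ, sin φ).
The central angle between the endpoints is δ = arccos(p₁·p₂) ≈ 1.439 rad (82.5°). The total great-circle distance is δ·R ≈ 1.439 × 3959 ≈ 5698 mi, so the target fraction is f = 1200/5698 ≈ 0.211.
Interpolate at f ≈ 0.211 with slerp weights a = sin((1−f)δ)/sin δ ≈ 0.915, b = sin(fδ)/sin δ ≈ 0.301.
p = a·p₁ + b·p₂ ≈ (-0.041, -0.496, 0.868); φ = arcsin(p_z) ≈ 60.17°, λ = atan2(p_y, p_x) ≈ -94.76°.

≈ 60°N, 95°W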